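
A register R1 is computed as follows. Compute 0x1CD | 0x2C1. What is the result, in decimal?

973

0x1CD = 0111001101
0x2C1 = 1011000001
 OR → 1111001101 = 973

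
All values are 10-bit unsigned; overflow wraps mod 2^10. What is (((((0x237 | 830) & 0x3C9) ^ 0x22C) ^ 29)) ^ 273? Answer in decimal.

41

0x237 = 1000110111
830 = 1100111110
→ | → 1100111111 = 831
0x3C9 = 1111001001
→ & → 1100001001 = 777
0x22C = 1000101100
→ ^ → 0100100101 = 293
29 = 0000011101
→ ^ → 0100111000 = 312
273 = 0100010001
→ ^ → 0000101001 = 41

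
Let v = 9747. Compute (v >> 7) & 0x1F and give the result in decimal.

v = 10011000010011
Shift right by 7: 1001100
Mask low 5 bits: 01100 = 12

12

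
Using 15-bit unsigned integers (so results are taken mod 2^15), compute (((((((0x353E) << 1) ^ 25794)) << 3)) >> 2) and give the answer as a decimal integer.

0x353E = 011010100111110
→ << 1 (mod 2^15) → 110101001111100 = 27260
25794 = 110010011000010
→ ^ → 000111010111110 = 3774
→ << 3 (mod 2^15) → 111010111110000 = 30192
→ >> 2 → 001110101111100 = 7548

7548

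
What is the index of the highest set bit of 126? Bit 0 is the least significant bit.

6

126 = 1111110
The topmost 1 is at position 6 (since 2^6 = 64 ≤ 126 < 128).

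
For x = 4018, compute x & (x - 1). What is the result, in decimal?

x = 111110110010 = 4018
x - 1 = 111110110001
AND   = 111110110000 = 4016
(x & (x - 1) clears the lowest set bit of x.)

4016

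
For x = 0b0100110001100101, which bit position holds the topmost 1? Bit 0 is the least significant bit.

0b0100110001100101 = 100110001100101
The topmost 1 is at position 14 (since 2^14 = 16384 ≤ 19557 < 32768).

14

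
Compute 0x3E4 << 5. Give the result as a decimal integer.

0x3E4 = 000001111100100
shift left by 5 → 111110010000000 = 31872
(equivalently, 996 × 2^5 = 996 × 32)

31872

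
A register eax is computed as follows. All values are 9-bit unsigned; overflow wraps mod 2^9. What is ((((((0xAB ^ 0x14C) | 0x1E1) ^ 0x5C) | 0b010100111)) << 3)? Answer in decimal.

504

0xAB = 010101011
0x14C = 101001100
→ ^ → 111100111 = 487
0x1E1 = 111100001
→ | → 111100111 = 487
0x5C = 001011100
→ ^ → 110111011 = 443
0b010100111 = 010100111
→ | → 110111111 = 447
→ << 3 (mod 2^9) → 111111000 = 504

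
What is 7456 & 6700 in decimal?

7456 = 1110100100000
6700 = 1101000101100
AND → 1100000100000 = 6176

6176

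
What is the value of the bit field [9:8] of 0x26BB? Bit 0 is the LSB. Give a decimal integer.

2

v = 010011010111011
Shift right by 8: 0100110
Mask low 2 bits: 10 = 2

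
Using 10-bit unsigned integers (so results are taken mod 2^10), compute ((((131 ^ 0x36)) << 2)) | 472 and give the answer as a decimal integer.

988

131 = 0010000011
0x36 = 0000110110
→ ^ → 0010110101 = 181
→ << 2 (mod 2^10) → 1011010100 = 724
472 = 0111011000
→ | → 1111011100 = 988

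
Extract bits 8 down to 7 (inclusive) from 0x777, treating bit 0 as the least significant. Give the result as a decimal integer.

2

v = 11101110111
Shift right by 7: 1110
Mask low 2 bits: 10 = 2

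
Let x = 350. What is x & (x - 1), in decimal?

348

x = 101011110 = 350
x - 1 = 101011101
AND   = 101011100 = 348
(x & (x - 1) clears the lowest set bit of x.)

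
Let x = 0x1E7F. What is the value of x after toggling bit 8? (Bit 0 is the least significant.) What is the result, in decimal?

x = 1111001111111
bit 8 is currently 0; toggle it via x ^ (1 << 8) = x ^ 256
→ 1111101111111 = 8063

8063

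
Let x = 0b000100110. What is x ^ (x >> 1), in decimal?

53

x = 100110 = 38
x>>1 = 010011
XOR  = 110101 = 53
(x ^ (x >> 1) gives the standard binary-reflected Gray code of x.)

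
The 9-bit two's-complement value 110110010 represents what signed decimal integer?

-78

pattern = 110110010 (MSB is 1 ⇒ negative)
Invert: 001001101, add 1 → 001001110 = 78, so the value is -78.
(Equivalently: 434 - 2^9 = 434 - 512 = -78.)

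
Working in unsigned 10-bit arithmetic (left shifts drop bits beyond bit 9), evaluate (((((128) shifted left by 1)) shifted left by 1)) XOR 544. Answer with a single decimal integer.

128 = 0010000000
→ shifted left by 1 (mod 2^10) → 0100000000 = 256
→ shifted left by 1 (mod 2^10) → 1000000000 = 512
544 = 1000100000
→ XOR → 0000100000 = 32

32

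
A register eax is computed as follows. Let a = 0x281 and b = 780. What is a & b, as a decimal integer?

0x281 = 1010000001
780 = 1100001100
AND → 1000000000 = 512

512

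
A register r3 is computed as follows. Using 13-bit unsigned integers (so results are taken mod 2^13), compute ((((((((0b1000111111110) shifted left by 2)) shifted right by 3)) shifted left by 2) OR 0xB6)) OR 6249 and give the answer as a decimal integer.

0b1000111111110 = 1000111111110
→ shifted left by 2 (mod 2^13) → 0011111111000 = 2040
→ shifted right by 3 → 0000011111111 = 255
→ shifted left by 2 (mod 2^13) → 0001111111100 = 1020
0xB6 = 0000010110110
→ OR → 0001111111110 = 1022
6249 = 1100001101001
→ OR → 1101111111111 = 7167

7167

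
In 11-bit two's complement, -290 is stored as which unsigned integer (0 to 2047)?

1758

290 in 11 bits: 00100100010
Invert: 11011011101
Add 1:  11011011110 = 1758
(Check: 2^11 - 290 = 2048 - 290 = 1758.)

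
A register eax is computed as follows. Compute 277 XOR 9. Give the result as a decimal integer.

284

277 = 100010101
9 = 000001001
XOR → 100011100 = 284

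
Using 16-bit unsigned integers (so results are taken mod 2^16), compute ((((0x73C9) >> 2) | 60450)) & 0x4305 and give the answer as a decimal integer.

16384

0x73C9 = 0111001111001001
→ >> 2 → 0001110011110010 = 7410
60450 = 1110110000100010
→ | → 1111110011110010 = 64754
0x4305 = 0100001100000101
→ & → 0100000000000000 = 16384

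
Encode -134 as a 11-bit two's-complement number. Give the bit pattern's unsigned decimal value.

1914

134 in 11 bits: 00010000110
Invert: 11101111001
Add 1:  11101111010 = 1914
(Check: 2^11 - 134 = 2048 - 134 = 1914.)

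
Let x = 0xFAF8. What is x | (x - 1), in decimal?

64255

x = 1111101011111000 = 64248
x - 1 = 1111101011110111
OR    = 1111101011111111 = 64255
(x | (x - 1) sets all bits below the lowest set bit.)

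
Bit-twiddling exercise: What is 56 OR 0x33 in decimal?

56 = 111000
0x33 = 110011
 OR → 111011 = 59

59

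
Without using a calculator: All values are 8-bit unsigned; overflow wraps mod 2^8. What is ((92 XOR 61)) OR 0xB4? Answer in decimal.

245

92 = 01011100
61 = 00111101
→ XOR → 01100001 = 97
0xB4 = 10110100
→ OR → 11110101 = 245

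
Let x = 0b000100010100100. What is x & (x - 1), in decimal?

2208

x = 100010100100 = 2212
x - 1 = 100010100011
AND   = 100010100000 = 2208
(x & (x - 1) clears the lowest set bit of x.)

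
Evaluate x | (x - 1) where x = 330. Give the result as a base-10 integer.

x = 101001010 = 330
x - 1 = 101001001
OR    = 101001011 = 331
(x | (x - 1) sets all bits below the lowest set bit.)

331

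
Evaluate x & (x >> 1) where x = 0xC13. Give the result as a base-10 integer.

x = 110000010011 = 3091
x>>1 = 011000001001
AND  = 010000000001 = 1025
(x & (x >> 1) has a 1 wherever x has two consecutive 1 bits.)

1025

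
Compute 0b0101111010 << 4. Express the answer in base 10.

x = 0000101111010
shift left by 4 → 1011110100000 = 6048
(equivalently, 378 × 2^4 = 378 × 16)

6048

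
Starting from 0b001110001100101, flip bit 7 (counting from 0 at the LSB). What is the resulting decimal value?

x = 001110001100101
bit 7 is currently 0; toggle it via x ^ (1 << 7) = x ^ 128
→ 001110011100101 = 7397

7397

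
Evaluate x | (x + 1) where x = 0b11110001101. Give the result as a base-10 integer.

x = 11110001101 = 1933
x + 1 = 11110001110
OR    = 11110001111 = 1935
(x | (x + 1) sets the lowest cleared bit.)

1935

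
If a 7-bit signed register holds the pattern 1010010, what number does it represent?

pattern = 1010010 (MSB is 1 ⇒ negative)
Invert: 0101101, add 1 → 0101110 = 46, so the value is -46.
(Equivalently: 82 - 2^7 = 82 - 128 = -46.)

-46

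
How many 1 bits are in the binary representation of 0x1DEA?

0x1DEA = 1110111101010
Count the 1s: 1 + 1 + 1 + 1 + 1 + 1 + 1 + 1 + 1 = 9

9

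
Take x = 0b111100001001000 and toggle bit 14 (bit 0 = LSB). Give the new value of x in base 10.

14408

x = 111100001001000
bit 14 is currently 1; toggle it via x ^ (1 << 14) = x ^ 16384
→ 011100001001000 = 14408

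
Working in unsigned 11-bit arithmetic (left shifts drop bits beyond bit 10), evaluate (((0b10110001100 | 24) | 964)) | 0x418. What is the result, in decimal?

2012

0b10110001100 = 10110001100
24 = 00000011000
→ | → 10110011100 = 1436
964 = 01111000100
→ | → 11111011100 = 2012
0x418 = 10000011000
→ | → 11111011100 = 2012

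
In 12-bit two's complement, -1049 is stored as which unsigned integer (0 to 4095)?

1049 in 12 bits: 010000011001
Invert: 101111100110
Add 1:  101111100111 = 3047
(Check: 2^12 - 1049 = 4096 - 1049 = 3047.)

3047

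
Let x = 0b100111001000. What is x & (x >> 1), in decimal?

x = 100111001000 = 2504
x>>1 = 010011100100
AND  = 000011000000 = 192
(x & (x >> 1) has a 1 wherever x has two consecutive 1 bits.)

192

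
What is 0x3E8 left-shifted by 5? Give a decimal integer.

32000

0x3E8 = 000001111101000
shift left by 5 → 111110100000000 = 32000
(equivalently, 1000 × 2^5 = 1000 × 32)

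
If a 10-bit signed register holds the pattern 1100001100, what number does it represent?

-244

pattern = 1100001100 (MSB is 1 ⇒ negative)
Invert: 0011110011, add 1 → 0011110100 = 244, so the value is -244.
(Equivalently: 780 - 2^10 = 780 - 1024 = -244.)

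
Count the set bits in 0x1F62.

8

0x1F62 = 1111101100010
Count the 1s: 1 + 1 + 1 + 1 + 1 + 1 + 1 + 1 = 8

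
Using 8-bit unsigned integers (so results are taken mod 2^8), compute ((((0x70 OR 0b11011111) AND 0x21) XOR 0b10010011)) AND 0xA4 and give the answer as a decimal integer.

0x70 = 01110000
0b11011111 = 11011111
→ OR → 11111111 = 255
0x21 = 00100001
→ AND → 00100001 = 33
0b10010011 = 10010011
→ XOR → 10110010 = 178
0xA4 = 10100100
→ AND → 10100000 = 160

160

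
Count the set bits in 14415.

8

14415 = 11100001001111
Count the 1s: 1 + 1 + 1 + 1 + 1 + 1 + 1 + 1 = 8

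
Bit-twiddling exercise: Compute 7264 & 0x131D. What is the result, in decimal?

7264 = 1110001100000
0x131D = 1001100011101
AND → 1000000000000 = 4096

4096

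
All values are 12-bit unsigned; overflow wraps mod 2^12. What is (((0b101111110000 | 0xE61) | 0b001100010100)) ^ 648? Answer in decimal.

0b101111110000 = 101111110000
0xE61 = 111001100001
→ | → 111111110001 = 4081
0b001100010100 = 001100010100
→ | → 111111110101 = 4085
648 = 001010001000
→ ^ → 110101111101 = 3453

3453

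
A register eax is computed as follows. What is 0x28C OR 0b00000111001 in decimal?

701

0x28C = 1010001100
b = 0000111001
 OR → 1010111101 = 701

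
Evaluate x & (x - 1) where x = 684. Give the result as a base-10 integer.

680

x = 1010101100 = 684
x - 1 = 1010101011
AND   = 1010101000 = 680
(x & (x - 1) clears the lowest set bit of x.)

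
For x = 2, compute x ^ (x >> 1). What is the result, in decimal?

x = 10 = 2
x>>1 = 01
XOR  = 11 = 3
(x ^ (x >> 1) gives the standard binary-reflected Gray code of x.)

3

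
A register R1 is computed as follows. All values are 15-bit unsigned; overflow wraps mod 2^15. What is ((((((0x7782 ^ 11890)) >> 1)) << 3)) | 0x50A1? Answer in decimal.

0x7782 = 111011110000010
11890 = 010111001110010
→ ^ → 101100111110000 = 23024
→ >> 1 → 010110011111000 = 11512
→ << 3 (mod 2^15) → 110011111000000 = 26560
0x50A1 = 101000010100001
→ | → 111011111100001 = 30689

30689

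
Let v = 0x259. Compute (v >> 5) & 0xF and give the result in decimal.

v = 01001011001
Shift right by 5: 010010
Mask low 4 bits: 0010 = 2

2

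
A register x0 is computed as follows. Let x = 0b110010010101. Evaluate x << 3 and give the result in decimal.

25768

x = 000110010010101
shift left by 3 → 110010010101000 = 25768
(equivalently, 3221 × 2^3 = 3221 × 8)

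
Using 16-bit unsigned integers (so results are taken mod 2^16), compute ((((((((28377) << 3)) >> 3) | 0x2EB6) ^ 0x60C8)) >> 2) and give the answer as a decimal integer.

28377 = 0110111011011001
→ << 3 (mod 2^16) → 0111011011001000 = 30408
→ >> 3 → 0000111011011001 = 3801
0x2EB6 = 0010111010110110
→ | → 0010111011111111 = 12031
0x60C8 = 0110000011001000
→ ^ → 0100111000110111 = 20023
→ >> 2 → 0001001110001101 = 5005

5005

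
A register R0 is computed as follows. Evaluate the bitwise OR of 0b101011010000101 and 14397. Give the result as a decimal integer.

a = 101011010000101
14397 = 011100000111101
 OR → 111111010111101 = 32445

32445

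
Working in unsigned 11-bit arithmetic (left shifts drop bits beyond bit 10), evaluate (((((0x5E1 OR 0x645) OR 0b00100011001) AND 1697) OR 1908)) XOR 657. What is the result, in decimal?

1380

0x5E1 = 10111100001
0x645 = 11001000101
→ OR → 11111100101 = 2021
0b00100011001 = 00100011001
→ OR → 11111111101 = 2045
1697 = 11010100001
→ AND → 11010100001 = 1697
1908 = 11101110100
→ OR → 11111110101 = 2037
657 = 01010010001
→ XOR → 10101100100 = 1380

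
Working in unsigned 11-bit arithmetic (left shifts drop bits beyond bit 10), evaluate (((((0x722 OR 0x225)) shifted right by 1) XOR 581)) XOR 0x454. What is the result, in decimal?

0x722 = 11100100010
0x225 = 01000100101
→ OR → 11100100111 = 1831
→ shifted right by 1 → 01110010011 = 915
581 = 01001000101
→ XOR → 00111010110 = 470
0x454 = 10001010100
→ XOR → 10110000010 = 1410

1410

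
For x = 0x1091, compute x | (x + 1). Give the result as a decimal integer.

4243

x = 1000010010001 = 4241
x + 1 = 1000010010010
OR    = 1000010010011 = 4243
(x | (x + 1) sets the lowest cleared bit.)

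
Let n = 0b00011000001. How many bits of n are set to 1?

3

n = 11000001
Count the 1s: 1 + 1 + 1 = 3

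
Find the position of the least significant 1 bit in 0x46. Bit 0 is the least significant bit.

0x46 = 1000110
Trailing zeros: 1, so the lowest set bit is bit 1 (value 2).

1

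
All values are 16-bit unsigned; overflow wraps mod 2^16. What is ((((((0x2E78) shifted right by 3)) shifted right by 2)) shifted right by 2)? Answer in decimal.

92

0x2E78 = 0010111001111000
→ shifted right by 3 → 0000010111001111 = 1487
→ shifted right by 2 → 0000000101110011 = 371
→ shifted right by 2 → 0000000001011100 = 92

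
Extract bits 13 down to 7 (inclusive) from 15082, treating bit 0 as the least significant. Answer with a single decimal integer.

117

v = 011101011101010
Shift right by 7: 01110101
Mask low 7 bits: 1110101 = 117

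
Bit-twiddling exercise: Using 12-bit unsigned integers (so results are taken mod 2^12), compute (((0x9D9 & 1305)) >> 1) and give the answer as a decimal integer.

140

0x9D9 = 100111011001
1305 = 010100011001
→ & → 000100011001 = 281
→ >> 1 → 000010001100 = 140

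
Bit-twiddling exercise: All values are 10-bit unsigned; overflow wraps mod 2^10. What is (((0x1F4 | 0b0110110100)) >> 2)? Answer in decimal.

125

0x1F4 = 0111110100
0b0110110100 = 0110110100
→ | → 0111110100 = 500
→ >> 2 → 0001111101 = 125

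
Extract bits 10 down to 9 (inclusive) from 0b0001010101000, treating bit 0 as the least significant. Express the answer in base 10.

1

v = 0001010101000
Shift right by 9: 0001
Mask low 2 bits: 01 = 1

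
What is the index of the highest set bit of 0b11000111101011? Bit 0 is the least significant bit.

13

0b11000111101011 = 11000111101011
The topmost 1 is at position 13 (since 2^13 = 8192 ≤ 12779 < 16384).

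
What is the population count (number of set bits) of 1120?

1120 = 10001100000
Count the 1s: 1 + 1 + 1 = 3

3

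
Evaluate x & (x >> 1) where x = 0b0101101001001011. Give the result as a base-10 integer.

x = 101101001001011 = 23115
x>>1 = 010110100100101
AND  = 000100000000001 = 2049
(x & (x >> 1) has a 1 wherever x has two consecutive 1 bits.)

2049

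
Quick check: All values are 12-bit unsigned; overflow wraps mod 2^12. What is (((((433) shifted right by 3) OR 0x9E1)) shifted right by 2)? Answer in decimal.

433 = 000110110001
→ shifted right by 3 → 000000110110 = 54
0x9E1 = 100111100001
→ OR → 100111110111 = 2551
→ shifted right by 2 → 001001111101 = 637

637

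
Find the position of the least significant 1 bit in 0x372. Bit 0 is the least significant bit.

0x372 = 1101110010
Trailing zeros: 1, so the lowest set bit is bit 1 (value 2).

1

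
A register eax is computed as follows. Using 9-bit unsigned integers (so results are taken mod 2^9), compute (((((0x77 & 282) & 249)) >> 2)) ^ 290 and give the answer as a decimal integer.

0x77 = 001110111
282 = 100011010
→ & → 000010010 = 18
249 = 011111001
→ & → 000010000 = 16
→ >> 2 → 000000100 = 4
290 = 100100010
→ ^ → 100100110 = 294

294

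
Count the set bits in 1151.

8

1151 = 10001111111
Count the 1s: 1 + 1 + 1 + 1 + 1 + 1 + 1 + 1 = 8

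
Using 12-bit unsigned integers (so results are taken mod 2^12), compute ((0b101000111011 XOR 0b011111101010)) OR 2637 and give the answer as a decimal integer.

4061

0b101000111011 = 101000111011
0b011111101010 = 011111101010
→ XOR → 110111010001 = 3537
2637 = 101001001101
→ OR → 111111011101 = 4061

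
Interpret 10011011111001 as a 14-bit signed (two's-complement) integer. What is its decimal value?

-6407

pattern = 10011011111001 (MSB is 1 ⇒ negative)
Invert: 01100100000110, add 1 → 01100100000111 = 6407, so the value is -6407.
(Equivalently: 9977 - 2^14 = 9977 - 16384 = -6407.)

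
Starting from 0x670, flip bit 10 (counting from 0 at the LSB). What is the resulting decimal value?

x = 11001110000
bit 10 is currently 1; toggle it via x ^ (1 << 10) = x ^ 1024
→ 01001110000 = 624

624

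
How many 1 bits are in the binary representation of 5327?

5327 = 1010011001111
Count the 1s: 1 + 1 + 1 + 1 + 1 + 1 + 1 + 1 = 8

8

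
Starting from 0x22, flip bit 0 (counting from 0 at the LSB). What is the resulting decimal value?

x = 00100010
bit 0 is currently 0; toggle it via x ^ (1 << 0) = x ^ 1
→ 00100011 = 35

35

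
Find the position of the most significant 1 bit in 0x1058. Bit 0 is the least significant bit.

12

0x1058 = 1000001011000
The topmost 1 is at position 12 (since 2^12 = 4096 ≤ 4184 < 8192).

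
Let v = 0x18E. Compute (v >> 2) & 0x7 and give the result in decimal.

v = 110001110
Shift right by 2: 1100011
Mask low 3 bits: 011 = 3

3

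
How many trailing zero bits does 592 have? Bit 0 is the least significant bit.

592 = 1001010000
Trailing zeros: 4, so the lowest set bit is bit 4 (value 16).

4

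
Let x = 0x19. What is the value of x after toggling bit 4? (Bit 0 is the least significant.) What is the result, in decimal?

9

x = 0000011001
bit 4 is currently 1; toggle it via x ^ (1 << 4) = x ^ 16
→ 0000001001 = 9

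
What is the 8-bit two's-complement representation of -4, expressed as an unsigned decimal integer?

252

4 in 8 bits: 00000100
Invert: 11111011
Add 1:  11111100 = 252
(Check: 2^8 - 4 = 256 - 4 = 252.)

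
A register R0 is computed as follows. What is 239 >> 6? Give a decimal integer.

3

239 = 11101111
shift right by 6 → 00000011 = 3
(equivalently, floor(239 / 64))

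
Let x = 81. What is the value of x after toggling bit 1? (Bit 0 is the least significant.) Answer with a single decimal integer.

83

x = 01010001
bit 1 is currently 0; toggle it via x ^ (1 << 1) = x ^ 2
→ 01010011 = 83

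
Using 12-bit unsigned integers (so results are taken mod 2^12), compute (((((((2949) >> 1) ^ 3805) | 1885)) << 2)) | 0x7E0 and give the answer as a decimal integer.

2949 = 101110000101
→ >> 1 → 010111000010 = 1474
3805 = 111011011101
→ ^ → 101100011111 = 2847
1885 = 011101011101
→ | → 111101011111 = 3935
→ << 2 (mod 2^12) → 110101111100 = 3452
0x7E0 = 011111100000
→ | → 111111111100 = 4092

4092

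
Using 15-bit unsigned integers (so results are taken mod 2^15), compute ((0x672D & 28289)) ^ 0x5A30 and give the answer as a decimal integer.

15409

0x672D = 110011100101101
28289 = 110111010000001
→ & → 110011000000001 = 26113
0x5A30 = 101101000110000
→ ^ → 011110000110001 = 15409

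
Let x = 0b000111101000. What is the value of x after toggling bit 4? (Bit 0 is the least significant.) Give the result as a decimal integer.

504

x = 000111101000
bit 4 is currently 0; toggle it via x ^ (1 << 4) = x ^ 16
→ 000111111000 = 504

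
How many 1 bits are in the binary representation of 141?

141 = 10001101
Count the 1s: 1 + 1 + 1 + 1 = 4

4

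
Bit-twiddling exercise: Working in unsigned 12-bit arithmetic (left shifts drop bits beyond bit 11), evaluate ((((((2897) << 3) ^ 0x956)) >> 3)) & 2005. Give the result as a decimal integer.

81

2897 = 101101010001
→ << 3 (mod 2^12) → 101010001000 = 2696
0x956 = 100101010110
→ ^ → 001111011110 = 990
→ >> 3 → 000001111011 = 123
2005 = 011111010101
→ & → 000001010001 = 81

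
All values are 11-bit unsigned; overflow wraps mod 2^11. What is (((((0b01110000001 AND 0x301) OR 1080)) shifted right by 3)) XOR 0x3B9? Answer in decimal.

0b01110000001 = 01110000001
0x301 = 01100000001
→ AND → 01100000001 = 769
1080 = 10000111000
→ OR → 11100111001 = 1849
→ shifted right by 3 → 00011100111 = 231
0x3B9 = 01110111001
→ XOR → 01101011110 = 862

862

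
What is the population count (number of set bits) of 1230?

6

1230 = 10011001110
Count the 1s: 1 + 1 + 1 + 1 + 1 + 1 = 6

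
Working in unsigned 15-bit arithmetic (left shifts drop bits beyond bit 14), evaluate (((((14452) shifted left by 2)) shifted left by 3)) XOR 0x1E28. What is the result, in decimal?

4264

14452 = 011100001110100
→ shifted left by 2 (mod 2^15) → 110000111010000 = 25040
→ shifted left by 3 (mod 2^15) → 000111010000000 = 3712
0x1E28 = 001111000101000
→ XOR → 001000010101000 = 4264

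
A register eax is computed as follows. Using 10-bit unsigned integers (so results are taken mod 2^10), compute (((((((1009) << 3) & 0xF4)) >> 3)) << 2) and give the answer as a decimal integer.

1009 = 1111110001
→ << 3 (mod 2^10) → 1110001000 = 904
0xF4 = 0011110100
→ & → 0010000000 = 128
→ >> 3 → 0000010000 = 16
→ << 2 (mod 2^10) → 0001000000 = 64

64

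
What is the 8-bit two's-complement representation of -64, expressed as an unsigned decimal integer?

192

64 in 8 bits: 01000000
Invert: 10111111
Add 1:  11000000 = 192
(Check: 2^8 - 64 = 256 - 64 = 192.)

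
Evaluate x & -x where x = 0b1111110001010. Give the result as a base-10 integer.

2

x = 1111110001010 = 8074
-x (two's complement) = …0000001110110
AND   = 0000000000010 = 2
(x & -x isolates the lowest set bit of x.)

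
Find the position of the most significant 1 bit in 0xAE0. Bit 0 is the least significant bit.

11

0xAE0 = 101011100000
The topmost 1 is at position 11 (since 2^11 = 2048 ≤ 2784 < 4096).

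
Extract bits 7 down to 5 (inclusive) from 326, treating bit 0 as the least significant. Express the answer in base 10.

v = 0101000110
Shift right by 5: 01010
Mask low 3 bits: 010 = 2

2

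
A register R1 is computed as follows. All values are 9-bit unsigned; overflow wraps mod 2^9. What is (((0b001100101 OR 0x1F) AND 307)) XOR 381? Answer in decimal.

334

0b001100101 = 001100101
0x1F = 000011111
→ OR → 001111111 = 127
307 = 100110011
→ AND → 000110011 = 51
381 = 101111101
→ XOR → 101001110 = 334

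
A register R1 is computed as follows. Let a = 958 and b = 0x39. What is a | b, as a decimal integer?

959

958 = 1110111110
0x39 = 0000111001
 OR → 1110111111 = 959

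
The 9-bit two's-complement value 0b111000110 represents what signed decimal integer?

pattern = 111000110 (MSB is 1 ⇒ negative)
Invert: 000111001, add 1 → 000111010 = 58, so the value is -58.
(Equivalently: 454 - 2^9 = 454 - 512 = -58.)

-58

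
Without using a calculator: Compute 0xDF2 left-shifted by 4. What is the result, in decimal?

0xDF2 = 0000110111110010
shift left by 4 → 1101111100100000 = 57120
(equivalently, 3570 × 2^4 = 3570 × 16)

57120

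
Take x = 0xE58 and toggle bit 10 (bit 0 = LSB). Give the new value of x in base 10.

x = 111001011000
bit 10 is currently 1; toggle it via x ^ (1 << 10) = x ^ 1024
→ 101001011000 = 2648

2648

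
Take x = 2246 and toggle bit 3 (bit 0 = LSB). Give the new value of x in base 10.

x = 0100011000110
bit 3 is currently 0; toggle it via x ^ (1 << 3) = x ^ 8
→ 0100011001110 = 2254

2254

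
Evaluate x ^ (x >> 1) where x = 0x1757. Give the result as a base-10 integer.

7420

x = 1011101010111 = 5975
x>>1 = 0101110101011
XOR  = 1110011111100 = 7420
(x ^ (x >> 1) gives the standard binary-reflected Gray code of x.)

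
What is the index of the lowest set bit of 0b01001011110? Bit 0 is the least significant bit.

1

0b01001011110 = 1001011110
Trailing zeros: 1, so the lowest set bit is bit 1 (value 2).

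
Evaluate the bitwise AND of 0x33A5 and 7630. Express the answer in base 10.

4484

0x33A5 = 11001110100101
7630 = 01110111001110
AND → 01000110000100 = 4484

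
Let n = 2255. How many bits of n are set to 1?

2255 = 100011001111
Count the 1s: 1 + 1 + 1 + 1 + 1 + 1 + 1 = 7

7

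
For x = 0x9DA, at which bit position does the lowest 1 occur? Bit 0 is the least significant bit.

0x9DA = 100111011010
Trailing zeros: 1, so the lowest set bit is bit 1 (value 2).

1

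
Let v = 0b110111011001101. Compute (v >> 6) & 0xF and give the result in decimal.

v = 110111011001101
Shift right by 6: 110111011
Mask low 4 bits: 1011 = 11

11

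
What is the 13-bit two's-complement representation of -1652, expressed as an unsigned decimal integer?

6540

1652 in 13 bits: 0011001110100
Invert: 1100110001011
Add 1:  1100110001100 = 6540
(Check: 2^13 - 1652 = 8192 - 1652 = 6540.)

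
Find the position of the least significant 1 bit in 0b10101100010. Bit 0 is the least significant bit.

0b10101100010 = 10101100010
Trailing zeros: 1, so the lowest set bit is bit 1 (value 2).

1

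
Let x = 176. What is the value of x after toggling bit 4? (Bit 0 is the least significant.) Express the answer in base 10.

160

x = 010110000
bit 4 is currently 1; toggle it via x ^ (1 << 4) = x ^ 16
→ 010100000 = 160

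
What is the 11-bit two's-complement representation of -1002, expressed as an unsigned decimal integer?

1046

1002 in 11 bits: 01111101010
Invert: 10000010101
Add 1:  10000010110 = 1046
(Check: 2^11 - 1002 = 2048 - 1002 = 1046.)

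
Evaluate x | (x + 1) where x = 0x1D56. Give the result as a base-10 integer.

7511

x = 1110101010110 = 7510
x + 1 = 1110101010111
OR    = 1110101010111 = 7511
(x | (x + 1) sets the lowest cleared bit.)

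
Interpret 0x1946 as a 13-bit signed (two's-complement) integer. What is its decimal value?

pattern = 1100101000110 (MSB is 1 ⇒ negative)
Invert: 0011010111001, add 1 → 0011010111010 = 1722, so the value is -1722.
(Equivalently: 6470 - 2^13 = 6470 - 8192 = -1722.)

-1722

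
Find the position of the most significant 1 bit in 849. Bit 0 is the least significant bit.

9

849 = 1101010001
The topmost 1 is at position 9 (since 2^9 = 512 ≤ 849 < 1024).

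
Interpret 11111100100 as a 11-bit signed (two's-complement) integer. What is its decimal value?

-28

pattern = 11111100100 (MSB is 1 ⇒ negative)
Invert: 00000011011, add 1 → 00000011100 = 28, so the value is -28.
(Equivalently: 2020 - 2^11 = 2020 - 2048 = -28.)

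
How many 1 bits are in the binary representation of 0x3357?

9

0x3357 = 11001101010111
Count the 1s: 1 + 1 + 1 + 1 + 1 + 1 + 1 + 1 + 1 = 9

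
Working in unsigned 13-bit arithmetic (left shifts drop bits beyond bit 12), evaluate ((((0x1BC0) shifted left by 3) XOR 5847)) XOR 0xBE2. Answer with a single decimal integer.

0x1BC0 = 1101111000000
→ shifted left by 3 (mod 2^13) → 1111000000000 = 7680
5847 = 1011011010111
→ XOR → 0100011010111 = 2263
0xBE2 = 0101111100010
→ XOR → 0001100110101 = 821

821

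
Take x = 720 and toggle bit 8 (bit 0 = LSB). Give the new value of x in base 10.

x = 1011010000
bit 8 is currently 0; toggle it via x ^ (1 << 8) = x ^ 256
→ 1111010000 = 976

976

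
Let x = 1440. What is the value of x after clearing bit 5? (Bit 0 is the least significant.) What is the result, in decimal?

1408

x = 0010110100000
bit 5 is currently 1; clear it via x & ~(1 << 5) = x & ~32
→ 0010110000000 = 1408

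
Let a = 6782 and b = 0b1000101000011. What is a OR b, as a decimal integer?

7039

6782 = 1101001111110
b = 1000101000011
 OR → 1101101111111 = 7039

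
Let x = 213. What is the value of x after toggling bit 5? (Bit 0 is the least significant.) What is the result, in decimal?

x = 11010101
bit 5 is currently 0; toggle it via x ^ (1 << 5) = x ^ 32
→ 11110101 = 245

245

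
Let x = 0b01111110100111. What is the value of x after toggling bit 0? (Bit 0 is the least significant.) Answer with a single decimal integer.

x = 01111110100111
bit 0 is currently 1; toggle it via x ^ (1 << 0) = x ^ 1
→ 01111110100110 = 8102

8102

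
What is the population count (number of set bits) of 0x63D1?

8

0x63D1 = 110001111010001
Count the 1s: 1 + 1 + 1 + 1 + 1 + 1 + 1 + 1 = 8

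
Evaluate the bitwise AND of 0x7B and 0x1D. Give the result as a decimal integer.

0x7B = 1111011
0x1D = 0011101
AND → 0011001 = 25

25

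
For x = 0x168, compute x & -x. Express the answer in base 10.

x = 101101000 = 360
-x (two's complement) = …010011000
AND   = 000001000 = 8
(x & -x isolates the lowest set bit of x.)

8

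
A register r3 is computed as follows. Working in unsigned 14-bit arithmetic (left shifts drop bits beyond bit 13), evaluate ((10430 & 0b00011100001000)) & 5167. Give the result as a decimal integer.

10430 = 10100010111110
0b00011100001000 = 00011100001000
→ & → 00000000001000 = 8
5167 = 01010000101111
→ & → 00000000001000 = 8

8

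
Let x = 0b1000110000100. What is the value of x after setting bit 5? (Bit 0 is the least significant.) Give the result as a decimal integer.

x = 1000110000100
bit 5 is currently 0; set it via x | (1 << 5) = x | 32
→ 1000110100100 = 4516

4516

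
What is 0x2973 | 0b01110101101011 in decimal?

15739

0x2973 = 10100101110011
b = 01110101101011
 OR → 11110101111011 = 15739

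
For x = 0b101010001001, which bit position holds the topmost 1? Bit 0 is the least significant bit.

0b101010001001 = 101010001001
The topmost 1 is at position 11 (since 2^11 = 2048 ≤ 2697 < 4096).

11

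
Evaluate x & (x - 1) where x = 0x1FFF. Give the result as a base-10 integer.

x = 1111111111111 = 8191
x - 1 = 1111111111110
AND   = 1111111111110 = 8190
(x & (x - 1) clears the lowest set bit of x.)

8190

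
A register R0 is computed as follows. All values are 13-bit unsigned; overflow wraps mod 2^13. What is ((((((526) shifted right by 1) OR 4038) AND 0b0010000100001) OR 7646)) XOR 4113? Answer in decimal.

526 = 0001000001110
→ shifted right by 1 → 0000100000111 = 263
4038 = 0111111000110
→ OR → 0111111000111 = 4039
0b0010000100001 = 0010000100001
→ AND → 0010000000001 = 1025
7646 = 1110111011110
→ OR → 1110111011111 = 7647
4113 = 1000000010001
→ XOR → 0110111001110 = 3534

3534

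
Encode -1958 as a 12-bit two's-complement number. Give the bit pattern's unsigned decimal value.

2138

1958 in 12 bits: 011110100110
Invert: 100001011001
Add 1:  100001011010 = 2138
(Check: 2^12 - 1958 = 4096 - 1958 = 2138.)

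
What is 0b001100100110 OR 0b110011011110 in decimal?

4094

a = 001100100110
b = 110011011110
 OR → 111111111110 = 4094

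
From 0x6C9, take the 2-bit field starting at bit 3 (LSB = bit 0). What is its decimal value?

v = 11011001001
Shift right by 3: 11011001
Mask low 2 bits: 01 = 1

1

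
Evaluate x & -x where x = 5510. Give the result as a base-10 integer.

2

x = 1010110000110 = 5510
-x (two's complement) = …0101001111010
AND   = 0000000000010 = 2
(x & -x isolates the lowest set bit of x.)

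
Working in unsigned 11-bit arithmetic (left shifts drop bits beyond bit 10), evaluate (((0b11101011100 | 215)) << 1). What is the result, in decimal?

0b11101011100 = 11101011100
215 = 00011010111
→ | → 11111011111 = 2015
→ << 1 (mod 2^11) → 11110111110 = 1982

1982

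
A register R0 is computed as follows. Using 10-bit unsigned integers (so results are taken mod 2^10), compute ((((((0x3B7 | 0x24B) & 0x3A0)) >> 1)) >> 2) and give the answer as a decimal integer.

116

0x3B7 = 1110110111
0x24B = 1001001011
→ | → 1111111111 = 1023
0x3A0 = 1110100000
→ & → 1110100000 = 928
→ >> 1 → 0111010000 = 464
→ >> 2 → 0001110100 = 116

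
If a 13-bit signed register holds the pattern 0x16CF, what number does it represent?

pattern = 1011011001111 (MSB is 1 ⇒ negative)
Invert: 0100100110000, add 1 → 0100100110001 = 2353, so the value is -2353.
(Equivalently: 5839 - 2^13 = 5839 - 8192 = -2353.)

-2353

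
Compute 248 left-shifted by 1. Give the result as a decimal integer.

248 = 011111000
shift left by 1 → 111110000 = 496
(equivalently, 248 × 2^1 = 248 × 2)

496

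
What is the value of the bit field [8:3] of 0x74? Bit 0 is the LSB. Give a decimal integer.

14

v = 00001110100
Shift right by 3: 00001110
Mask low 6 bits: 001110 = 14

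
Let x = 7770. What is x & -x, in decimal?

x = 1111001011010 = 7770
-x (two's complement) = …0000110100110
AND   = 0000000000010 = 2
(x & -x isolates the lowest set bit of x.)

2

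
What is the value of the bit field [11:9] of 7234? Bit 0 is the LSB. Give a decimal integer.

v = 01110001000010
Shift right by 9: 01110
Mask low 3 bits: 110 = 6

6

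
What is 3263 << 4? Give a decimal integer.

3263 = 0000110010111111
shift left by 4 → 1100101111110000 = 52208
(equivalently, 3263 × 2^4 = 3263 × 16)

52208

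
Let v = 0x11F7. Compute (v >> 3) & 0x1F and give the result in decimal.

v = 1000111110111
Shift right by 3: 1000111110
Mask low 5 bits: 11110 = 30

30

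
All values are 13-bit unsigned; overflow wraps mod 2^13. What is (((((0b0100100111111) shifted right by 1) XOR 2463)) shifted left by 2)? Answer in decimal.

5120

0b0100100111111 = 0100100111111
→ shifted right by 1 → 0010010011111 = 1183
2463 = 0100110011111
→ XOR → 0110100000000 = 3328
→ shifted left by 2 (mod 2^13) → 1010000000000 = 5120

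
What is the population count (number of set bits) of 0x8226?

5

0x8226 = 1000001000100110
Count the 1s: 1 + 1 + 1 + 1 + 1 = 5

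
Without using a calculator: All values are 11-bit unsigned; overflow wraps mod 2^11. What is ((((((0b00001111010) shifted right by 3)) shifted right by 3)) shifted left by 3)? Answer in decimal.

8

0b00001111010 = 00001111010
→ shifted right by 3 → 00000001111 = 15
→ shifted right by 3 → 00000000001 = 1
→ shifted left by 3 (mod 2^11) → 00000001000 = 8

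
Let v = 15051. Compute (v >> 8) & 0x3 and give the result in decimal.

v = 0011101011001011
Shift right by 8: 00111010
Mask low 2 bits: 10 = 2

2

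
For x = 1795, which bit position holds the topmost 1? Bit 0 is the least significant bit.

10

1795 = 11100000011
The topmost 1 is at position 10 (since 2^10 = 1024 ≤ 1795 < 2048).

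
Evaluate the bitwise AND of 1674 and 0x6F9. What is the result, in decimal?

1674 = 11010001010
0x6F9 = 11011111001
AND → 11010001000 = 1672

1672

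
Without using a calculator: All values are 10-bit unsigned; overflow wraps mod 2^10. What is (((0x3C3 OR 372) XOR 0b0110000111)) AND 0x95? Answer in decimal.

0x3C3 = 1111000011
372 = 0101110100
→ OR → 1111110111 = 1015
0b0110000111 = 0110000111
→ XOR → 1001110000 = 624
0x95 = 0010010101
→ AND → 0000010000 = 16

16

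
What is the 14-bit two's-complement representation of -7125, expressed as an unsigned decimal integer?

9259

7125 in 14 bits: 01101111010101
Invert: 10010000101010
Add 1:  10010000101011 = 9259
(Check: 2^14 - 7125 = 16384 - 7125 = 9259.)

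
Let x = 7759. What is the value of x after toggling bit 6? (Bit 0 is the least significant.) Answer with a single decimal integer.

x = 01111001001111
bit 6 is currently 1; toggle it via x ^ (1 << 6) = x ^ 64
→ 01111000001111 = 7695

7695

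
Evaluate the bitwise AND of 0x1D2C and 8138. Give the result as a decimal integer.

7432

0x1D2C = 1110100101100
8138 = 1111111001010
AND → 1110100001000 = 7432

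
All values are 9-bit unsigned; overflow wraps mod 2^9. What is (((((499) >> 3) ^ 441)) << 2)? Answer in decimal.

28

499 = 111110011
→ >> 3 → 000111110 = 62
441 = 110111001
→ ^ → 110000111 = 391
→ << 2 (mod 2^9) → 000011100 = 28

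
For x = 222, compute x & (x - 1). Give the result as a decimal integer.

220

x = 11011110 = 222
x - 1 = 11011101
AND   = 11011100 = 220
(x & (x - 1) clears the lowest set bit of x.)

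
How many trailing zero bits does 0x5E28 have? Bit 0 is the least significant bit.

0x5E28 = 101111000101000
Trailing zeros: 3, so the lowest set bit is bit 3 (value 8).

3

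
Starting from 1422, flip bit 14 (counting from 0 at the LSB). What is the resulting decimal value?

x = 0000010110001110
bit 14 is currently 0; toggle it via x ^ (1 << 14) = x ^ 16384
→ 0100010110001110 = 17806

17806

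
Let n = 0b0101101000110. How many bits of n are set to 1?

n = 101101000110
Count the 1s: 1 + 1 + 1 + 1 + 1 + 1 = 6

6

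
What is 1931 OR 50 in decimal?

1979

1931 = 11110001011
50 = 00000110010
 OR → 11110111011 = 1979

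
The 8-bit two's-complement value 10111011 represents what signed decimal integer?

-69

pattern = 10111011 (MSB is 1 ⇒ negative)
Invert: 01000100, add 1 → 01000101 = 69, so the value is -69.
(Equivalently: 187 - 2^8 = 187 - 256 = -69.)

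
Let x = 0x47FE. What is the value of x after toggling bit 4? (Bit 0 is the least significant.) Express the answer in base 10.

x = 100011111111110
bit 4 is currently 1; toggle it via x ^ (1 << 4) = x ^ 16
→ 100011111101110 = 18414

18414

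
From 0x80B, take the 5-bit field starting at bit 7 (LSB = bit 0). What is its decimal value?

16

v = 100000001011
Shift right by 7: 10000
Mask low 5 bits: 10000 = 16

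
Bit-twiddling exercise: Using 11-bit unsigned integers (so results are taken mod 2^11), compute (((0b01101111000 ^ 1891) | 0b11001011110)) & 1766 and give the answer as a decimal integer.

1606

0b01101111000 = 01101111000
1891 = 11101100011
→ ^ → 10000011011 = 1051
0b11001011110 = 11001011110
→ | → 11001011111 = 1631
1766 = 11011100110
→ & → 11001000110 = 1606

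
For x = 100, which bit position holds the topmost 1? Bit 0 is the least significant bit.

100 = 1100100
The topmost 1 is at position 6 (since 2^6 = 64 ≤ 100 < 128).

6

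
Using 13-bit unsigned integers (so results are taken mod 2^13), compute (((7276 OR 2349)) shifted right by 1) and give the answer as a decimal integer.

3766

7276 = 1110001101100
2349 = 0100100101101
→ OR → 1110101101101 = 7533
→ shifted right by 1 → 0111010110110 = 3766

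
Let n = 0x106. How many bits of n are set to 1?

0x106 = 100000110
Count the 1s: 1 + 1 + 1 = 3

3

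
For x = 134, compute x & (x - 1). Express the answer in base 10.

132

x = 10000110 = 134
x - 1 = 10000101
AND   = 10000100 = 132
(x & (x - 1) clears the lowest set bit of x.)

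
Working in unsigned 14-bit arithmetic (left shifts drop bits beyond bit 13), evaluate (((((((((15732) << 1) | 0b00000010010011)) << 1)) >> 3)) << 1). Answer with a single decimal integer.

3452

15732 = 11110101110100
→ << 1 (mod 2^14) → 11101011101000 = 15080
0b00000010010011 = 00000010010011
→ | → 11101011111011 = 15099
→ << 1 (mod 2^14) → 11010111110110 = 13814
→ >> 3 → 00011010111110 = 1726
→ << 1 (mod 2^14) → 00110101111100 = 3452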